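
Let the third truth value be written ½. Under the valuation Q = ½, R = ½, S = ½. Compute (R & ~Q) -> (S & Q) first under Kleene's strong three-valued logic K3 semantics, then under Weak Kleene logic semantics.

½; ½

In Kleene's strong three-valued logic K3: ~Q = ~½ = ½
R & ~Q = ½ & ½ = ½
S & Q = ½ & ½ = ½
(R & ~Q) -> (S & Q) = ½ -> ½ = ½  [~½ | ½]
In Weak Kleene logic: ~Q = ~½ = ½
R & ~Q = ½ & ½ = ½
S & Q = ½ & ½ = ½
(R & ~Q) -> (S & Q) = ½ -> ½ = ½  [any arg is the third value ⇒ result is the third value]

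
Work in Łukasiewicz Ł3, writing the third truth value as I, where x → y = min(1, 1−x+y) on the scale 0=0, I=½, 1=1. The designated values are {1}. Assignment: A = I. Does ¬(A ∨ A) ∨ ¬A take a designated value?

No

A ∨ A = I ∨ I = I
¬(A ∨ A) = ¬I = I
¬A = ¬I = I
¬(A ∨ A) ∨ ¬A = I ∨ I = I
I ∉ {1}.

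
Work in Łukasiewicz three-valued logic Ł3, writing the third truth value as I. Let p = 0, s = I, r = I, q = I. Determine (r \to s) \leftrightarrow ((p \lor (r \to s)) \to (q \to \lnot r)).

r \to s = I \to I = 1  [min(1, 1−½+½)]
r \to s = I \to I = 1
p \lor (r \to s) = 0 \lor 1 = 1
\lnot r = \lnot I = I
q \to \lnot r = I \to I = 1
(p \lor (r \to s)) \to (q \to \lnot r) = 1 \to 1 = 1
(r \to s) \leftrightarrow ((p \lor (r \to s)) \to (q \to \lnot r)) = 1 \leftrightarrow 1 = 1

1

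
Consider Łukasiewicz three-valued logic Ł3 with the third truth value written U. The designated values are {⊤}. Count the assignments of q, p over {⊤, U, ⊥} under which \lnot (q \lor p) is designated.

1

Designated under: (q=⊥, p=⊥).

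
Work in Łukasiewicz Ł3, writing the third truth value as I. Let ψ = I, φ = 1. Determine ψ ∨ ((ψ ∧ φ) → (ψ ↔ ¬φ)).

1

ψ ∧ φ = I ∧ 1 = I
¬φ = ¬1 = 0
ψ ↔ ¬φ = I ↔ 0 = I
(ψ ∧ φ) → (ψ ↔ ¬φ) = I → I = 1
ψ ∨ ((ψ ∧ φ) → (ψ ↔ ¬φ)) = I ∨ 1 = 1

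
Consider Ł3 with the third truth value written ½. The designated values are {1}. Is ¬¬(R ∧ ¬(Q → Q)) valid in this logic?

No

Countermodel: R=1, Q=1 gives 0, which is not designated.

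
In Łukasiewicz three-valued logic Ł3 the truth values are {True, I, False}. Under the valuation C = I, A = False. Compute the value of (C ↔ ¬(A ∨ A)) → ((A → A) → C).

A ∨ A = False ∨ False = False
¬(A ∨ A) = ¬False = True
C ↔ ¬(A ∨ A) = I ↔ True = I
A → A = False → False = True
(A → A) → C = True → I = I
(C ↔ ¬(A ∨ A)) → ((A → A) → C) = I → I = True

True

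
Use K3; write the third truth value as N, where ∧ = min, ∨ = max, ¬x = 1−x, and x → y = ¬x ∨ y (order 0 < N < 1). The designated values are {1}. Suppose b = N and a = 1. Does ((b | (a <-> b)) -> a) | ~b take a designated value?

a <-> b = 1 <-> N = N
b | (a <-> b) = N | N = N
(b | (a <-> b)) -> a = N -> 1 = 1
~b = ~N = N
((b | (a <-> b)) -> a) | ~b = 1 | N = 1
1 ∈ {1}.

Yes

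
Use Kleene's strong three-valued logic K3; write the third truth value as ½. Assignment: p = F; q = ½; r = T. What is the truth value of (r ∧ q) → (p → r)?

T

r ∧ q = T ∧ ½ = ½
p → r = F → T = T
(r ∧ q) → (p → r) = ½ → T = T  [¬½ ∨ T]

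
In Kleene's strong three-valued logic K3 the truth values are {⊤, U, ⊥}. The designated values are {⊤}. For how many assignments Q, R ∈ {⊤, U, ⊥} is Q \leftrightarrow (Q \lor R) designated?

4

Designated under: (Q=⊤, R=⊤); (Q=⊤, R=U); (Q=⊤, R=⊥); (Q=⊥, R=⊥).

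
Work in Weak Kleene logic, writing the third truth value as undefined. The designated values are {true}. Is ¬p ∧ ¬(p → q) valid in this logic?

Countermodel: p=true, q=true gives false, which is not designated.

No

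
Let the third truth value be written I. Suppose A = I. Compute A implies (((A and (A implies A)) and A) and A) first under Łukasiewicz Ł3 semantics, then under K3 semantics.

In Łukasiewicz Ł3: A implies A = I implies I = 1  [min(1, 1−½+½)]
A and (A implies A) = I and 1 = I
(A and (A implies A)) and A = I and I = I
((A and (A implies A)) and A) and A = I and I = I
A implies (((A and (A implies A)) and A) and A) = I implies I = 1
In K3: A implies A = I implies I = I
A and (A implies A) = I and I = I
(A and (A implies A)) and A = I and I = I
((A and (A implies A)) and A) and A = I and I = I
A implies (((A and (A implies A)) and A) and A) = I implies I = I
They differ because Łukasiewicz Ł3 and K3 treat I differently under implication.

1; I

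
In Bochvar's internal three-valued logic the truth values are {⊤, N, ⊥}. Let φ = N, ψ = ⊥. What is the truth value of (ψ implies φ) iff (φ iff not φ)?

ψ implies φ = ⊥ implies N = N  [any arg is the third value ⇒ result is the third value]
not φ = not N = N
φ iff not φ = N iff N = N
(ψ implies φ) iff (φ iff not φ) = N iff N = N

N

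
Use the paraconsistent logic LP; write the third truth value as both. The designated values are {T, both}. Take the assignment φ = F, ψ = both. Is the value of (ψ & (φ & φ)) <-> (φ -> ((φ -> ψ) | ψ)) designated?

No

φ & φ = F & F = F
ψ & (φ & φ) = both & F = F
φ -> ψ = F -> both = T
(φ -> ψ) | ψ = T | both = T
φ -> ((φ -> ψ) | ψ) = F -> T = T
(ψ & (φ & φ)) <-> (φ -> ((φ -> ψ) | ψ)) = F <-> T = F
F ∉ {T, both}.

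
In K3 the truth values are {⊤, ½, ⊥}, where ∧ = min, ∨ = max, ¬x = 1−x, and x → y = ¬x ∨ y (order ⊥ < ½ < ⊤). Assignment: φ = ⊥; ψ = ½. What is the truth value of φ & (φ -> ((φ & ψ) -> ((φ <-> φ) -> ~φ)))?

⊥

φ & ψ = ⊥ & ½ = ⊥
φ <-> φ = ⊥ <-> ⊥ = ⊤
~φ = ~⊥ = ⊤
(φ <-> φ) -> ~φ = ⊤ -> ⊤ = ⊤
(φ & ψ) -> ((φ <-> φ) -> ~φ) = ⊥ -> ⊤ = ⊤
φ -> ((φ & ψ) -> ((φ <-> φ) -> ~φ)) = ⊥ -> ⊤ = ⊤
φ & (φ -> ((φ & ψ) -> ((φ <-> φ) -> ~φ))) = ⊥ & ⊤ = ⊥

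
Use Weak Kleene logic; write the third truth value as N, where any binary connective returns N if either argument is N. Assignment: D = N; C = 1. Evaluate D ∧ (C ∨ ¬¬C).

N

¬C = ¬1 = 0
¬¬C = ¬0 = 1
C ∨ ¬¬C = 1 ∨ 1 = 1
D ∧ (C ∨ ¬¬C) = N ∧ 1 = N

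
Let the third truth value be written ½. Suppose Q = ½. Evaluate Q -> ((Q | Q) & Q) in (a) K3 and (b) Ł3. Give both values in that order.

In K3: Q | Q = ½ | ½ = ½
(Q | Q) & Q = ½ & ½ = ½
Q -> ((Q | Q) & Q) = ½ -> ½ = ½  [~½ | ½]
In Ł3: Q | Q = ½ | ½ = ½
(Q | Q) & Q = ½ & ½ = ½
Q -> ((Q | Q) & Q) = ½ -> ½ = 1  [min(1, 1−½+½)]
They differ because K3 and Ł3 treat ½ differently under implication.

½; 1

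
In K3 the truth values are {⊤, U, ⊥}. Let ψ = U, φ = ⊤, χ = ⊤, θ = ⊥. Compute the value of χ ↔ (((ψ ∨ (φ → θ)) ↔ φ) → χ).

⊤

φ → θ = ⊤ → ⊥ = ⊥
ψ ∨ (φ → θ) = U ∨ ⊥ = U
(ψ ∨ (φ → θ)) ↔ φ = U ↔ ⊤ = U
((ψ ∨ (φ → θ)) ↔ φ) → χ = U → ⊤ = ⊤  [¬U ∨ ⊤]
χ ↔ (((ψ ∨ (φ → θ)) ↔ φ) → χ) = ⊤ ↔ ⊤ = ⊤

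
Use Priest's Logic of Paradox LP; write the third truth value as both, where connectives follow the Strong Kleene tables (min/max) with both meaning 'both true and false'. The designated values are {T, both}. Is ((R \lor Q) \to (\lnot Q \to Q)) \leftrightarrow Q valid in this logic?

Countermodel: R=F, Q=F gives F, which is not designated.

No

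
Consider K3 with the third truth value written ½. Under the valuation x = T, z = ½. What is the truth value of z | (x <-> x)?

x <-> x = T <-> T = T
z | (x <-> x) = ½ | T = T

T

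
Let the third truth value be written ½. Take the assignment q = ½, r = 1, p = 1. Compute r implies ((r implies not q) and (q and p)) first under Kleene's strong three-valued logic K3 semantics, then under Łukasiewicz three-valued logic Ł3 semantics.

½; ½

In Kleene's strong three-valued logic K3: not q = not ½ = ½
r implies not q = 1 implies ½ = ½  [not 1 or ½]
q and p = ½ and 1 = ½
(r implies not q) and (q and p) = ½ and ½ = ½
r implies ((r implies not q) and (q and p)) = 1 implies ½ = ½
In Łukasiewicz three-valued logic Ł3: not q = not ½ = ½
r implies not q = 1 implies ½ = ½
q and p = ½ and 1 = ½
(r implies not q) and (q and p) = ½ and ½ = ½
r implies ((r implies not q) and (q and p)) = 1 implies ½ = ½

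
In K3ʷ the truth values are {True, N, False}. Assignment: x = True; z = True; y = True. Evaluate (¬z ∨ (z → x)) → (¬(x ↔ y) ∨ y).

True

¬z = ¬True = False
z → x = True → True = True
¬z ∨ (z → x) = False ∨ True = True
x ↔ y = True ↔ True = True
¬(x ↔ y) = ¬True = False
¬(x ↔ y) ∨ y = False ∨ True = True
(¬z ∨ (z → x)) → (¬(x ↔ y) ∨ y) = True → True = True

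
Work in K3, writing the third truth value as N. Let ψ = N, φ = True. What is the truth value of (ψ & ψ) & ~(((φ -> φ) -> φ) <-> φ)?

ψ & ψ = N & N = N
φ -> φ = True -> True = True
(φ -> φ) -> φ = True -> True = True
((φ -> φ) -> φ) <-> φ = True <-> True = True
~(((φ -> φ) -> φ) <-> φ) = ~True = False
(ψ & ψ) & ~(((φ -> φ) -> φ) <-> φ) = N & False = False

False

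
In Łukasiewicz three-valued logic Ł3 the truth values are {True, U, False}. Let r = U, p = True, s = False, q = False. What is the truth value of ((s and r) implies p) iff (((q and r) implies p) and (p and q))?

s and r = False and U = False
(s and r) implies p = False implies True = True
q and r = False and U = False
(q and r) implies p = False implies True = True
p and q = True and False = False
((q and r) implies p) and (p and q) = True and False = False
((s and r) implies p) iff (((q and r) implies p) and (p and q)) = True iff False = False

False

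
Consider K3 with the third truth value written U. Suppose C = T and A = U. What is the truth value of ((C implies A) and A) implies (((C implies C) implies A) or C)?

T

C implies A = T implies U = U  [not T or U]
(C implies A) and A = U and U = U
C implies C = T implies T = T
(C implies C) implies A = T implies U = U
((C implies C) implies A) or C = U or T = T
((C implies A) and A) implies (((C implies C) implies A) or C) = U implies T = T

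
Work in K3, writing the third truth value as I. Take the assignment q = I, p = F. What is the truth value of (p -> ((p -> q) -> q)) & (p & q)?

F

p -> q = F -> I = T  [~F | I]
(p -> q) -> q = T -> I = I
p -> ((p -> q) -> q) = F -> I = T
p & q = F & I = F
(p -> ((p -> q) -> q)) & (p & q) = T & F = F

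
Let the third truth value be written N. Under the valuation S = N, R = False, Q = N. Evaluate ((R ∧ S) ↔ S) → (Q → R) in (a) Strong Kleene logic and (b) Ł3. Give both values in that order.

N; True

In Strong Kleene logic: R ∧ S = False ∧ N = False
(R ∧ S) ↔ S = False ↔ N = N
Q → R = N → False = N  [¬N ∨ False]
((R ∧ S) ↔ S) → (Q → R) = N → N = N
In Ł3: R ∧ S = False ∧ N = False
(R ∧ S) ↔ S = False ↔ N = N
Q → R = N → False = N
((R ∧ S) ↔ S) → (Q → R) = N → N = True
They differ because Strong Kleene logic and Ł3 treat N differently under implication.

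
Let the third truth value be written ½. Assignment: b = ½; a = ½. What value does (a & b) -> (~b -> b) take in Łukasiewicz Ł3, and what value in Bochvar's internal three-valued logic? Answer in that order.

In Łukasiewicz Ł3: a & b = ½ & ½ = ½
~b = ~½ = ½
~b -> b = ½ -> ½ = T  [min(1, 1−½+½)]
(a & b) -> (~b -> b) = ½ -> T = T
In Bochvar's internal three-valued logic: a & b = ½ & ½ = ½
~b = ~½ = ½
~b -> b = ½ -> ½ = ½  [any arg is the third value ⇒ result is the third value]
(a & b) -> (~b -> b) = ½ -> ½ = ½
They differ because Łukasiewicz Ł3 and Bochvar's internal three-valued logic treat ½ differently under the binary connectives.

T; ½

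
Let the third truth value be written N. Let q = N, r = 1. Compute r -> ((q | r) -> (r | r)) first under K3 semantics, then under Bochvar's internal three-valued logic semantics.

1; N

In K3: q | r = N | 1 = 1
r | r = 1 | 1 = 1
(q | r) -> (r | r) = 1 -> 1 = 1
r -> ((q | r) -> (r | r)) = 1 -> 1 = 1
In Bochvar's internal three-valued logic: q | r = N | 1 = N
r | r = 1 | 1 = 1
(q | r) -> (r | r) = N -> 1 = N  [any arg is the third value ⇒ result is the third value]
r -> ((q | r) -> (r | r)) = 1 -> N = N
They differ because K3 and Bochvar's internal three-valued logic treat N differently under the binary connectives.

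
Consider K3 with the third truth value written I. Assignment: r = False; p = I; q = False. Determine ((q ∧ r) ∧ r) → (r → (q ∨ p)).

q ∧ r = False ∧ False = False
(q ∧ r) ∧ r = False ∧ False = False
q ∨ p = False ∨ I = I
r → (q ∨ p) = False → I = True  [¬False ∨ I]
((q ∧ r) ∧ r) → (r → (q ∨ p)) = False → True = True

True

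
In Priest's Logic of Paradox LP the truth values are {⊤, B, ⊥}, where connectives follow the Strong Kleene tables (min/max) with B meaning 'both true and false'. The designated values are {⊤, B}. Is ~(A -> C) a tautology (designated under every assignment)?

No

Countermodel: A=⊤, C=⊤ gives ⊥, which is not designated.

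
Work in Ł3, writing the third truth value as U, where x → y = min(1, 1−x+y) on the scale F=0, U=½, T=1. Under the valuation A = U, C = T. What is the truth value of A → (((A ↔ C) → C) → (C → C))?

T

A ↔ C = U ↔ T = U  [1 − |½−1|]
(A ↔ C) → C = U → T = T
C → C = T → T = T
((A ↔ C) → C) → (C → C) = T → T = T
A → (((A ↔ C) → C) → (C → C)) = U → T = T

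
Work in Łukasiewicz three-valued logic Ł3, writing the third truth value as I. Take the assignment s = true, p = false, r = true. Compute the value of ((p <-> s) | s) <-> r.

p <-> s = false <-> true = false
(p <-> s) | s = false | true = true
((p <-> s) | s) <-> r = true <-> true = true

true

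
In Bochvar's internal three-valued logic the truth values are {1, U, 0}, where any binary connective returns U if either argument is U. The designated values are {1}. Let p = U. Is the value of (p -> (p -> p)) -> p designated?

No

p -> p = U -> U = U  [any arg is the third value ⇒ result is the third value]
p -> (p -> p) = U -> U = U
(p -> (p -> p)) -> p = U -> U = U
U ∉ {1}.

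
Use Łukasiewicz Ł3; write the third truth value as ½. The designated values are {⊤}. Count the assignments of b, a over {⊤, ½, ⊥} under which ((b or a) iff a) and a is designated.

3

Designated under: (b=⊤, a=⊤); (b=½, a=⊤); (b=⊥, a=⊤).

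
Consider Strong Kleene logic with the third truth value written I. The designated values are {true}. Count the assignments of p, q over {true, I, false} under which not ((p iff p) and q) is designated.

Designated under: (p=true, q=false); (p=I, q=false); (p=false, q=false).

3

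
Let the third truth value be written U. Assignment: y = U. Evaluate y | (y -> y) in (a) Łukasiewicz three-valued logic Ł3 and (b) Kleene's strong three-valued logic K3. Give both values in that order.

In Łukasiewicz three-valued logic Ł3: y -> y = U -> U = True  [min(1, 1−½+½)]
y | (y -> y) = U | True = True
In Kleene's strong three-valued logic K3: y -> y = U -> U = U  [~U | U]
y | (y -> y) = U | U = U
They differ because Łukasiewicz three-valued logic Ł3 and Kleene's strong three-valued logic K3 treat U differently under implication.

True; U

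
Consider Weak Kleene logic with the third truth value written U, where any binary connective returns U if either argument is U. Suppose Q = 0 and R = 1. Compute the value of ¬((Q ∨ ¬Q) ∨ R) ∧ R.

¬Q = ¬0 = 1
Q ∨ ¬Q = 0 ∨ 1 = 1
(Q ∨ ¬Q) ∨ R = 1 ∨ 1 = 1
¬((Q ∨ ¬Q) ∨ R) = ¬1 = 0
¬((Q ∨ ¬Q) ∨ R) ∧ R = 0 ∧ 1 = 0

0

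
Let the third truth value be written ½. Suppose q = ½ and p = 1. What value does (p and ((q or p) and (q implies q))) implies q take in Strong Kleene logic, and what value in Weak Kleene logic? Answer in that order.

In Strong Kleene logic: q or p = ½ or 1 = 1
q implies q = ½ implies ½ = ½  [not ½ or ½]
(q or p) and (q implies q) = 1 and ½ = ½
p and ((q or p) and (q implies q)) = 1 and ½ = ½
(p and ((q or p) and (q implies q))) implies q = ½ implies ½ = ½
In Weak Kleene logic: q or p = ½ or 1 = ½
q implies q = ½ implies ½ = ½  [any arg is the third value ⇒ result is the third value]
(q or p) and (q implies q) = ½ and ½ = ½
p and ((q or p) and (q implies q)) = 1 and ½ = ½
(p and ((q or p) and (q implies q))) implies q = ½ implies ½ = ½

½; ½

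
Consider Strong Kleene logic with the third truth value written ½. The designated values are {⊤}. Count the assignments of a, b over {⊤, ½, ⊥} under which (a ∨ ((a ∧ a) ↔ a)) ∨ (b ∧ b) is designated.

7

Of the 9 assignments, 7 give a value in {⊤}.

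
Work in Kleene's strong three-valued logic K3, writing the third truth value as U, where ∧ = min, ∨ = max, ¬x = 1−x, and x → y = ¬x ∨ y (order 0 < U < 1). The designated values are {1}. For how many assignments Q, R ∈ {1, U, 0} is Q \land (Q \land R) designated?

Designated under: (Q=1, R=1).

1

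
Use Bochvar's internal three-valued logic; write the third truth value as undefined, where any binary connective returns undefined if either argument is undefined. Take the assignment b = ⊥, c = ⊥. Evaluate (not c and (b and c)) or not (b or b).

not c = not ⊥ = ⊤
b and c = ⊥ and ⊥ = ⊥
not c and (b and c) = ⊤ and ⊥ = ⊥
b or b = ⊥ or ⊥ = ⊥
not (b or b) = not ⊥ = ⊤
(not c and (b and c)) or not (b or b) = ⊥ or ⊤ = ⊤

⊤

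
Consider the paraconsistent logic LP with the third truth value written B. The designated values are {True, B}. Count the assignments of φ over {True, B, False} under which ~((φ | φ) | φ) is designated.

φ=True: False ·
φ=B: B ✓
φ=False: True ✓

2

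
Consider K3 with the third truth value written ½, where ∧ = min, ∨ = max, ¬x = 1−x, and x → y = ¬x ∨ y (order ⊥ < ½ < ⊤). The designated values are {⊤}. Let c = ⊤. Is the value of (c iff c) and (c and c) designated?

c iff c = ⊤ iff ⊤ = ⊤
c and c = ⊤ and ⊤ = ⊤
(c iff c) and (c and c) = ⊤ and ⊤ = ⊤
⊤ ∈ {⊤}.

Yes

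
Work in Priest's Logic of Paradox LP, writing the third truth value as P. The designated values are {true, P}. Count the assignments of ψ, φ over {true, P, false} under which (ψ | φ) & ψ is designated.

6

Of the 9 assignments, 6 give a value in {true, P}.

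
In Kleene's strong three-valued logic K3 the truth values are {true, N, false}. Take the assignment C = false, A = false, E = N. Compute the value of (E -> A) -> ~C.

true

E -> A = N -> false = N  [~N | false]
~C = ~false = true
(E -> A) -> ~C = N -> true = true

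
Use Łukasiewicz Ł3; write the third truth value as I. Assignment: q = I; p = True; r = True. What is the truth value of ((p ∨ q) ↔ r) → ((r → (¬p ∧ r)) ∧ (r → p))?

False

p ∨ q = True ∨ I = True
(p ∨ q) ↔ r = True ↔ True = True
¬p = ¬True = False
¬p ∧ r = False ∧ True = False
r → (¬p ∧ r) = True → False = False
r → p = True → True = True
(r → (¬p ∧ r)) ∧ (r → p) = False ∧ True = False
((p ∨ q) ↔ r) → ((r → (¬p ∧ r)) ∧ (r → p)) = True → False = False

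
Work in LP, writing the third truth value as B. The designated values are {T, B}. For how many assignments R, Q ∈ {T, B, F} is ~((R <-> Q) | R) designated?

5

Of the 9 assignments, 5 give a value in {T, B}.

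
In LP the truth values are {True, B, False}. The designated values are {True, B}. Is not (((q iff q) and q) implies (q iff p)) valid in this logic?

No

Countermodel: q=True, p=True gives False, which is not designated.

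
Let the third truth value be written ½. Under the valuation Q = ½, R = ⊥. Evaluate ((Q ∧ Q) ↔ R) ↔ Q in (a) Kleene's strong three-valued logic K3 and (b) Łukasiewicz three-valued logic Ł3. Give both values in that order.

In Kleene's strong three-valued logic K3: Q ∧ Q = ½ ∧ ½ = ½
(Q ∧ Q) ↔ R = ½ ↔ ⊥ = ½
((Q ∧ Q) ↔ R) ↔ Q = ½ ↔ ½ = ½
In Łukasiewicz three-valued logic Ł3: Q ∧ Q = ½ ∧ ½ = ½
(Q ∧ Q) ↔ R = ½ ↔ ⊥ = ½  [1 − |½−0|]
((Q ∧ Q) ↔ R) ↔ Q = ½ ↔ ½ = ⊤
They differ because Kleene's strong three-valued logic K3 and Łukasiewicz three-valued logic Ł3 treat ½ differently under implication.

½; ⊤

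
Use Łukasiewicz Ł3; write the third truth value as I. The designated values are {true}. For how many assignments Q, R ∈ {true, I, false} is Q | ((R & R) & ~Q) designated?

4

Designated under: (Q=true, R=true); (Q=true, R=I); (Q=true, R=false); (Q=false, R=true).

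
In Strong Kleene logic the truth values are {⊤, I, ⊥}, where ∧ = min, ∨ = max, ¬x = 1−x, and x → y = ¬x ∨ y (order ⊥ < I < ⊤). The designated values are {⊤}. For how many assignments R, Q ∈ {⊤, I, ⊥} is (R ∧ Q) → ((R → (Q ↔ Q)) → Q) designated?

7

Of the 9 assignments, 7 give a value in {⊤}.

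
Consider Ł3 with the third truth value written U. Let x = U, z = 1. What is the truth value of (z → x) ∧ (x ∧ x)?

U

z → x = 1 → U = U  [min(1, 1−1+½)]
x ∧ x = U ∧ U = U
(z → x) ∧ (x ∧ x) = U ∧ U = U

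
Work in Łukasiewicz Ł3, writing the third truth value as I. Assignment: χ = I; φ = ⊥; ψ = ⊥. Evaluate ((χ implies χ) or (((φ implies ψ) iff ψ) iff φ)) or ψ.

⊤

χ implies χ = I implies I = ⊤
φ implies ψ = ⊥ implies ⊥ = ⊤
(φ implies ψ) iff ψ = ⊤ iff ⊥ = ⊥
((φ implies ψ) iff ψ) iff φ = ⊥ iff ⊥ = ⊤
(χ implies χ) or (((φ implies ψ) iff ψ) iff φ) = ⊤ or ⊤ = ⊤
((χ implies χ) or (((φ implies ψ) iff ψ) iff φ)) or ψ = ⊤ or ⊥ = ⊤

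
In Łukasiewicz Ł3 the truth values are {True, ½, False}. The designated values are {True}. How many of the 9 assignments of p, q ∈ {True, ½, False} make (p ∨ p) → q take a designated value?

6

Of the 9 assignments, 6 give a value in {True}.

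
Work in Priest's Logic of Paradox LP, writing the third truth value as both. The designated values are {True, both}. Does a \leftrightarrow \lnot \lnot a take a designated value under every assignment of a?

Yes

Every assignment of a over {True, both, False} gives a value in {True, both}.
In particular, with a=both: a \leftrightarrow \lnot \lnot a = both.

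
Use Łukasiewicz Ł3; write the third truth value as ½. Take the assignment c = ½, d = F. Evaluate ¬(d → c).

F

d → c = F → ½ = T  [min(1, 1−0+½)]
¬(d → c) = ¬T = F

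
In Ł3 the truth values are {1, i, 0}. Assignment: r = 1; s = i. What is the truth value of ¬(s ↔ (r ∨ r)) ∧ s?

i

r ∨ r = 1 ∨ 1 = 1
s ↔ (r ∨ r) = i ↔ 1 = i  [1 − |½−1|]
¬(s ↔ (r ∨ r)) = ¬i = i
¬(s ↔ (r ∨ r)) ∧ s = i ∧ i = i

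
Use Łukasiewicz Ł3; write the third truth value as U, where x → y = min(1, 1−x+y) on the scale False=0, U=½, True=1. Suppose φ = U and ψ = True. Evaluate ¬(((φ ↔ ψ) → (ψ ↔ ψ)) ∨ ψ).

False

φ ↔ ψ = U ↔ True = U  [1 − |½−1|]
ψ ↔ ψ = True ↔ True = True
(φ ↔ ψ) → (ψ ↔ ψ) = U → True = True
((φ ↔ ψ) → (ψ ↔ ψ)) ∨ ψ = True ∨ True = True
¬(((φ ↔ ψ) → (ψ ↔ ψ)) ∨ ψ) = ¬True = False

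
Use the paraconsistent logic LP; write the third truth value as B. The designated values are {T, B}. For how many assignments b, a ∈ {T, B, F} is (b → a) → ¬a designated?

Of the 9 assignments, 6 give a value in {T, B}.

6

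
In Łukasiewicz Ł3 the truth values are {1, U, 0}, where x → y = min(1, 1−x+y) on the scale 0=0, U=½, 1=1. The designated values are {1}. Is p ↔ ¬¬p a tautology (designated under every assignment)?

Yes

Every assignment of p over {1, U, 0} gives a value in {1}.
In particular, with p=U: p ↔ ¬¬p = 1.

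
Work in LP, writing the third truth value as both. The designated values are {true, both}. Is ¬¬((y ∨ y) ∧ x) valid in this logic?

Countermodel: y=true, x=false gives false, which is not designated.

No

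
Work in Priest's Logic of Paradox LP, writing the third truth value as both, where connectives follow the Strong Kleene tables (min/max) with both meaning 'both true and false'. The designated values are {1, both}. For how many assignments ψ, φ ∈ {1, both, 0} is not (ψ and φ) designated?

8

Of the 9 assignments, 8 give a value in {1, both}.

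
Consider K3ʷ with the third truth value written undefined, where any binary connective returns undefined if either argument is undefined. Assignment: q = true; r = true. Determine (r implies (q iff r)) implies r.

q iff r = true iff true = true
r implies (q iff r) = true implies true = true
(r implies (q iff r)) implies r = true implies true = true

true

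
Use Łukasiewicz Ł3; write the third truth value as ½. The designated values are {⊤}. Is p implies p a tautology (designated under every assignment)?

Every assignment of p over {⊤, ½, ⊥} gives a value in {⊤}.
In particular, with p=½: p implies p = ⊤.

Yes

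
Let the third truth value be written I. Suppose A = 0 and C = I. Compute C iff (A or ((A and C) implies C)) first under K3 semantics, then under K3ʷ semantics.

I; I

In K3: A and C = 0 and I = 0
(A and C) implies C = 0 implies I = 1  [not 0 or I]
A or ((A and C) implies C) = 0 or 1 = 1
C iff (A or ((A and C) implies C)) = I iff 1 = I
In K3ʷ: A and C = 0 and I = I
(A and C) implies C = I implies I = I
A or ((A and C) implies C) = 0 or I = I
C iff (A or ((A and C) implies C)) = I iff I = I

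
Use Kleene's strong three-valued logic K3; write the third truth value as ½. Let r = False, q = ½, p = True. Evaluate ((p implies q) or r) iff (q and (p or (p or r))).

½

p implies q = True implies ½ = ½  [not True or ½]
(p implies q) or r = ½ or False = ½
p or r = True or False = True
p or (p or r) = True or True = True
q and (p or (p or r)) = ½ and True = ½
((p implies q) or r) iff (q and (p or (p or r))) = ½ iff ½ = ½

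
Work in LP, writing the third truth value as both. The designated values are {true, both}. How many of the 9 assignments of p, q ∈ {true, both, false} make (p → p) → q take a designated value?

7

Of the 9 assignments, 7 give a value in {true, both}.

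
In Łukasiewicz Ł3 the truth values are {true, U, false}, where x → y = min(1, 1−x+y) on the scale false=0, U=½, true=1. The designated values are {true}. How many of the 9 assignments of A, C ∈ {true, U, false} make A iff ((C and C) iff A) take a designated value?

4

Designated under: (A=true, C=true); (A=U, C=true); (A=U, C=false); (A=false, C=true).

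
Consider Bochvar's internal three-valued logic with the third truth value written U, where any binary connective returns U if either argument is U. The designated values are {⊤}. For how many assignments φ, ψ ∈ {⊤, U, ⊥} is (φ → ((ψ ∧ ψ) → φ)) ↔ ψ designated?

Designated under: (φ=⊤, ψ=⊤); (φ=⊥, ψ=⊤).

2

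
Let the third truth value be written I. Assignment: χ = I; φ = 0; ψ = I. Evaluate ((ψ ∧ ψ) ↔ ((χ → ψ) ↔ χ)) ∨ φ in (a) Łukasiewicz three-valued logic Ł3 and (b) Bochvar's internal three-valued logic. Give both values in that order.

1; I

In Łukasiewicz three-valued logic Ł3: ψ ∧ ψ = I ∧ I = I
χ → ψ = I → I = 1  [min(1, 1−½+½)]
(χ → ψ) ↔ χ = 1 ↔ I = I
(ψ ∧ ψ) ↔ ((χ → ψ) ↔ χ) = I ↔ I = 1
((ψ ∧ ψ) ↔ ((χ → ψ) ↔ χ)) ∨ φ = 1 ∨ 0 = 1
In Bochvar's internal three-valued logic: ψ ∧ ψ = I ∧ I = I
χ → ψ = I → I = I  [any arg is the third value ⇒ result is the third value]
(χ → ψ) ↔ χ = I ↔ I = I
(ψ ∧ ψ) ↔ ((χ → ψ) ↔ χ) = I ↔ I = I
((ψ ∧ ψ) ↔ ((χ → ψ) ↔ χ)) ∨ φ = I ∨ 0 = I
They differ because Łukasiewicz three-valued logic Ł3 and Bochvar's internal three-valued logic treat I differently under the binary connectives.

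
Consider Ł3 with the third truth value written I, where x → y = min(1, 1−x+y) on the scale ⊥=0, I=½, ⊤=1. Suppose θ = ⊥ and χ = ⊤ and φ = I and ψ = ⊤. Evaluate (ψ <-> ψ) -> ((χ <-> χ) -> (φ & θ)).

⊥

ψ <-> ψ = ⊤ <-> ⊤ = ⊤
χ <-> χ = ⊤ <-> ⊤ = ⊤
φ & θ = I & ⊥ = ⊥
(χ <-> χ) -> (φ & θ) = ⊤ -> ⊥ = ⊥
(ψ <-> ψ) -> ((χ <-> χ) -> (φ & θ)) = ⊤ -> ⊥ = ⊥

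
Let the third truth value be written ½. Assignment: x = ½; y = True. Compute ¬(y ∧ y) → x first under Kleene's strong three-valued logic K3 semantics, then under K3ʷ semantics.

True; ½

In Kleene's strong three-valued logic K3: y ∧ y = True ∧ True = True
¬(y ∧ y) = ¬True = False
¬(y ∧ y) → x = False → ½ = True  [¬False ∨ ½]
In K3ʷ: y ∧ y = True ∧ True = True
¬(y ∧ y) = ¬True = False
¬(y ∧ y) → x = False → ½ = ½  [any arg is the third value ⇒ result is the third value]
They differ because Kleene's strong three-valued logic K3 and K3ʷ treat ½ differently under the binary connectives.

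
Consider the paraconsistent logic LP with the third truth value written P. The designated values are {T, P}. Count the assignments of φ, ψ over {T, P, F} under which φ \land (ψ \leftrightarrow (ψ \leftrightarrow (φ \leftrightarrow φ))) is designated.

6

Of the 9 assignments, 6 give a value in {T, P}.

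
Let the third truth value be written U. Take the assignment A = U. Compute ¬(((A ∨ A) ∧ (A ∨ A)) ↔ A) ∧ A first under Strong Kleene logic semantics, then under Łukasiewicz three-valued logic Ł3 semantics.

U; ⊥

In Strong Kleene logic: A ∨ A = U ∨ U = U
A ∨ A = U ∨ U = U
(A ∨ A) ∧ (A ∨ A) = U ∧ U = U
((A ∨ A) ∧ (A ∨ A)) ↔ A = U ↔ U = U
¬(((A ∨ A) ∧ (A ∨ A)) ↔ A) = ¬U = U
¬(((A ∨ A) ∧ (A ∨ A)) ↔ A) ∧ A = U ∧ U = U
In Łukasiewicz three-valued logic Ł3: A ∨ A = U ∨ U = U
A ∨ A = U ∨ U = U
(A ∨ A) ∧ (A ∨ A) = U ∧ U = U
((A ∨ A) ∧ (A ∨ A)) ↔ A = U ↔ U = ⊤  [1 − |½−½|]
¬(((A ∨ A) ∧ (A ∨ A)) ↔ A) = ¬⊤ = ⊥
¬(((A ∨ A) ∧ (A ∨ A)) ↔ A) ∧ A = ⊥ ∧ U = ⊥
They differ because Strong Kleene logic and Łukasiewicz three-valued logic Ł3 treat U differently under implication.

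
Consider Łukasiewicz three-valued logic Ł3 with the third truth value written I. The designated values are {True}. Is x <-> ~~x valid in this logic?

Every assignment of x over {True, I, False} gives a value in {True}.
In particular, with x=I: x <-> ~~x = True.

Yes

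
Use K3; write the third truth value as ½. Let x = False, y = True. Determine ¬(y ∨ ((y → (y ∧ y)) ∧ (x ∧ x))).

y ∧ y = True ∧ True = True
y → (y ∧ y) = True → True = True
x ∧ x = False ∧ False = False
(y → (y ∧ y)) ∧ (x ∧ x) = True ∧ False = False
y ∨ ((y → (y ∧ y)) ∧ (x ∧ x)) = True ∨ False = True
¬(y ∨ ((y → (y ∧ y)) ∧ (x ∧ x))) = ¬True = False

False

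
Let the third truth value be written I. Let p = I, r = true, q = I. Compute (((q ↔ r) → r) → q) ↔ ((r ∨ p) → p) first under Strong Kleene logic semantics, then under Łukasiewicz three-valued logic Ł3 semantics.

I; true

In Strong Kleene logic: q ↔ r = I ↔ true = I
(q ↔ r) → r = I → true = true  [¬I ∨ true]
((q ↔ r) → r) → q = true → I = I
r ∨ p = true ∨ I = true
(r ∨ p) → p = true → I = I
(((q ↔ r) → r) → q) ↔ ((r ∨ p) → p) = I ↔ I = I
In Łukasiewicz three-valued logic Ł3: q ↔ r = I ↔ true = I  [1 − |½−1|]
(q ↔ r) → r = I → true = true
((q ↔ r) → r) → q = true → I = I
r ∨ p = true ∨ I = true
(r ∨ p) → p = true → I = I
(((q ↔ r) → r) → q) ↔ ((r ∨ p) → p) = I ↔ I = true
They differ because Strong Kleene logic and Łukasiewicz three-valued logic Ł3 treat I differently under implication.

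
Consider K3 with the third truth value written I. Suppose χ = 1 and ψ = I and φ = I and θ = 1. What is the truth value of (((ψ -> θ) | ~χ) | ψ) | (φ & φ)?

ψ -> θ = I -> 1 = 1
~χ = ~1 = 0
(ψ -> θ) | ~χ = 1 | 0 = 1
((ψ -> θ) | ~χ) | ψ = 1 | I = 1
φ & φ = I & I = I
(((ψ -> θ) | ~χ) | ψ) | (φ & φ) = 1 | I = 1

1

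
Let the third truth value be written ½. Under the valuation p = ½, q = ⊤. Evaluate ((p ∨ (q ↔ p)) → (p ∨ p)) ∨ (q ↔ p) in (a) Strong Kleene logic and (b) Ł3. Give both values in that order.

½; ⊤

In Strong Kleene logic: q ↔ p = ⊤ ↔ ½ = ½
p ∨ (q ↔ p) = ½ ∨ ½ = ½
p ∨ p = ½ ∨ ½ = ½
(p ∨ (q ↔ p)) → (p ∨ p) = ½ → ½ = ½  [¬½ ∨ ½]
q ↔ p = ⊤ ↔ ½ = ½
((p ∨ (q ↔ p)) → (p ∨ p)) ∨ (q ↔ p) = ½ ∨ ½ = ½
In Ł3: q ↔ p = ⊤ ↔ ½ = ½  [1 − |1−½|]
p ∨ (q ↔ p) = ½ ∨ ½ = ½
p ∨ p = ½ ∨ ½ = ½
(p ∨ (q ↔ p)) → (p ∨ p) = ½ → ½ = ⊤
q ↔ p = ⊤ ↔ ½ = ½
((p ∨ (q ↔ p)) → (p ∨ p)) ∨ (q ↔ p) = ⊤ ∨ ½ = ⊤
They differ because Strong Kleene logic and Ł3 treat ½ differently under implication.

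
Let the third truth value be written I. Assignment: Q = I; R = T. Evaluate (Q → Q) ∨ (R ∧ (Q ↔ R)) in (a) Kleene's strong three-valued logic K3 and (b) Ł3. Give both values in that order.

In Kleene's strong three-valued logic K3: Q → Q = I → I = I  [¬I ∨ I]
Q ↔ R = I ↔ T = I
R ∧ (Q ↔ R) = T ∧ I = I
(Q → Q) ∨ (R ∧ (Q ↔ R)) = I ∨ I = I
In Ł3: Q → Q = I → I = T  [min(1, 1−½+½)]
Q ↔ R = I ↔ T = I
R ∧ (Q ↔ R) = T ∧ I = I
(Q → Q) ∨ (R ∧ (Q ↔ R)) = T ∨ I = T
They differ because Kleene's strong three-valued logic K3 and Ł3 treat I differently under implication.

I; T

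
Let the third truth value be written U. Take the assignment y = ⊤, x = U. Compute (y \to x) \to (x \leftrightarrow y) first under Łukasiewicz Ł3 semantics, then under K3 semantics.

In Łukasiewicz Ł3: y \to x = ⊤ \to U = U
x \leftrightarrow y = U \leftrightarrow ⊤ = U
(y \to x) \to (x \leftrightarrow y) = U \to U = ⊤
In K3: y \to x = ⊤ \to U = U
x \leftrightarrow y = U \leftrightarrow ⊤ = U
(y \to x) \to (x \leftrightarrow y) = U \to U = U
They differ because Łukasiewicz Ł3 and K3 treat U differently under implication.

⊤; U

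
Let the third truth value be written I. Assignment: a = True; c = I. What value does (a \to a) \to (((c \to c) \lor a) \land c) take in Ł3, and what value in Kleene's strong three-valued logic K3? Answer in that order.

In Ł3: a \to a = True \to True = True
c \to c = I \to I = True  [min(1, 1−½+½)]
(c \to c) \lor a = True \lor True = True
((c \to c) \lor a) \land c = True \land I = I
(a \to a) \to (((c \to c) \lor a) \land c) = True \to I = I
In Kleene's strong three-valued logic K3: a \to a = True \to True = True
c \to c = I \to I = I
(c \to c) \lor a = I \lor True = True
((c \to c) \lor a) \land c = True \land I = I
(a \to a) \to (((c \to c) \lor a) \land c) = True \to I = I

I; I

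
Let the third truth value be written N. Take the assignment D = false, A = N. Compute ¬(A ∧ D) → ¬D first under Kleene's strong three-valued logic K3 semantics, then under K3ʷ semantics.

In Kleene's strong three-valued logic K3: A ∧ D = N ∧ false = false
¬(A ∧ D) = ¬false = true
¬D = ¬false = true
¬(A ∧ D) → ¬D = true → true = true
In K3ʷ: A ∧ D = N ∧ false = N
¬(A ∧ D) = ¬N = N
¬D = ¬false = true
¬(A ∧ D) → ¬D = N → true = N  [any arg is the third value ⇒ result is the third value]
They differ because Kleene's strong three-valued logic K3 and K3ʷ treat N differently under the binary connectives.

true; N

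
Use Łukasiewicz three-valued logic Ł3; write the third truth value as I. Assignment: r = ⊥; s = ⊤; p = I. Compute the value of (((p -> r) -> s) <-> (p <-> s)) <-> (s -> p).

⊤

p -> r = I -> ⊥ = I  [min(1, 1−½+0)]
(p -> r) -> s = I -> ⊤ = ⊤
p <-> s = I <-> ⊤ = I
((p -> r) -> s) <-> (p <-> s) = ⊤ <-> I = I
s -> p = ⊤ -> I = I
(((p -> r) -> s) <-> (p <-> s)) <-> (s -> p) = I <-> I = ⊤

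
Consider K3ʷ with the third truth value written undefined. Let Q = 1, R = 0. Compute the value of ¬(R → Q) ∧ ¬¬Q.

0

R → Q = 0 → 1 = 1
¬(R → Q) = ¬1 = 0
¬Q = ¬1 = 0
¬¬Q = ¬0 = 1
¬(R → Q) ∧ ¬¬Q = 0 ∧ 1 = 0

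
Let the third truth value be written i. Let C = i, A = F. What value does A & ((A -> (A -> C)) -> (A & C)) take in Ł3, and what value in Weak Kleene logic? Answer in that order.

In Ł3: A -> C = F -> i = T  [min(1, 1−0+½)]
A -> (A -> C) = F -> T = T
A & C = F & i = F
(A -> (A -> C)) -> (A & C) = T -> F = F
A & ((A -> (A -> C)) -> (A & C)) = F & F = F
In Weak Kleene logic: A -> C = F -> i = i  [any arg is the third value ⇒ result is the third value]
A -> (A -> C) = F -> i = i
A & C = F & i = i
(A -> (A -> C)) -> (A & C) = i -> i = i
A & ((A -> (A -> C)) -> (A & C)) = F & i = i
They differ because Ł3 and Weak Kleene logic treat i differently under the binary connectives.

F; i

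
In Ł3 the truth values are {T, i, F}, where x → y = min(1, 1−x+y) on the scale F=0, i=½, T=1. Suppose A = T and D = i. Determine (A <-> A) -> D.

i

A <-> A = T <-> T = T
(A <-> A) -> D = T -> i = i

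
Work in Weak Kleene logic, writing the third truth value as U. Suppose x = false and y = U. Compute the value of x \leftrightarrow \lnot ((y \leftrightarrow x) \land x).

y \leftrightarrow x = U \leftrightarrow false = U
(y \leftrightarrow x) \land x = U \land false = U
\lnot ((y \leftrightarrow x) \land x) = \lnot U = U
x \leftrightarrow \lnot ((y \leftrightarrow x) \land x) = false \leftrightarrow U = U

U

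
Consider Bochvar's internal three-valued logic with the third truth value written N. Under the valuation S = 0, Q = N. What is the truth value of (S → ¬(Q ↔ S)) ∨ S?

N

Q ↔ S = N ↔ 0 = N
¬(Q ↔ S) = ¬N = N
S → ¬(Q ↔ S) = 0 → N = N  [any arg is the third value ⇒ result is the third value]
(S → ¬(Q ↔ S)) ∨ S = N ∨ 0 = N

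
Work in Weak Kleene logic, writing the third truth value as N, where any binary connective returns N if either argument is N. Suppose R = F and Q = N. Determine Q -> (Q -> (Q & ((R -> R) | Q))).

N

R -> R = F -> F = T
(R -> R) | Q = T | N = N
Q & ((R -> R) | Q) = N & N = N
Q -> (Q & ((R -> R) | Q)) = N -> N = N
Q -> (Q -> (Q & ((R -> R) | Q))) = N -> N = N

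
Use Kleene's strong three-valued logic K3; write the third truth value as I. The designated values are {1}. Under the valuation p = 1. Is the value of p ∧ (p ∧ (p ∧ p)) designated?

Yes

p ∧ p = 1 ∧ 1 = 1
p ∧ (p ∧ p) = 1 ∧ 1 = 1
p ∧ (p ∧ (p ∧ p)) = 1 ∧ 1 = 1
1 ∈ {1}.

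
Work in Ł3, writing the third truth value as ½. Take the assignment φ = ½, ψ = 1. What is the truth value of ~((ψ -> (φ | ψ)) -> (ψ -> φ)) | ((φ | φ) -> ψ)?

φ | ψ = ½ | 1 = 1
ψ -> (φ | ψ) = 1 -> 1 = 1
ψ -> φ = 1 -> ½ = ½
(ψ -> (φ | ψ)) -> (ψ -> φ) = 1 -> ½ = ½
~((ψ -> (φ | ψ)) -> (ψ -> φ)) = ~½ = ½
φ | φ = ½ | ½ = ½
(φ | φ) -> ψ = ½ -> 1 = 1
~((ψ -> (φ | ψ)) -> (ψ -> φ)) | ((φ | φ) -> ψ) = ½ | 1 = 1

1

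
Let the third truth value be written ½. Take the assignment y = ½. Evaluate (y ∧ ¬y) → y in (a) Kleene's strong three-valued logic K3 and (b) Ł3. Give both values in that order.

In Kleene's strong three-valued logic K3: ¬y = ¬½ = ½
y ∧ ¬y = ½ ∧ ½ = ½
(y ∧ ¬y) → y = ½ → ½ = ½  [¬½ ∨ ½]
In Ł3: ¬y = ¬½ = ½
y ∧ ¬y = ½ ∧ ½ = ½
(y ∧ ¬y) → y = ½ → ½ = True  [min(1, 1−½+½)]
They differ because Kleene's strong three-valued logic K3 and Ł3 treat ½ differently under implication.

½; True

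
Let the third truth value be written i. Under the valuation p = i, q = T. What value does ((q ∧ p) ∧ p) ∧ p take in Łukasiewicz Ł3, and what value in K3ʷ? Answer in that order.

i; i

In Łukasiewicz Ł3: q ∧ p = T ∧ i = i
(q ∧ p) ∧ p = i ∧ i = i
((q ∧ p) ∧ p) ∧ p = i ∧ i = i
In K3ʷ: q ∧ p = T ∧ i = i
(q ∧ p) ∧ p = i ∧ i = i
((q ∧ p) ∧ p) ∧ p = i ∧ i = i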